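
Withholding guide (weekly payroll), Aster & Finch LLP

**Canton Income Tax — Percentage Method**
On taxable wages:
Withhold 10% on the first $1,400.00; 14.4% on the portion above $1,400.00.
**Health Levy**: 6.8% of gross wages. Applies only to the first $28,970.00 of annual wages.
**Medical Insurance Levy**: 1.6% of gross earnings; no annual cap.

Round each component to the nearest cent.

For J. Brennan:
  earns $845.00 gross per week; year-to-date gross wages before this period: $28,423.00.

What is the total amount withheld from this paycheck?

Canton Income Tax: taxable = $845.00
  10% × $845.00 = $84.50
Health Levy: cap $28,970.00 − YTD $28,423.00 = $547.00 subject; 6.8% × $547.00 = $37.20
Medical Insurance Levy: 1.6% × $845.00 = $13.52
Total: $84.50 + $37.20 + $13.52 = $135.22

$135.22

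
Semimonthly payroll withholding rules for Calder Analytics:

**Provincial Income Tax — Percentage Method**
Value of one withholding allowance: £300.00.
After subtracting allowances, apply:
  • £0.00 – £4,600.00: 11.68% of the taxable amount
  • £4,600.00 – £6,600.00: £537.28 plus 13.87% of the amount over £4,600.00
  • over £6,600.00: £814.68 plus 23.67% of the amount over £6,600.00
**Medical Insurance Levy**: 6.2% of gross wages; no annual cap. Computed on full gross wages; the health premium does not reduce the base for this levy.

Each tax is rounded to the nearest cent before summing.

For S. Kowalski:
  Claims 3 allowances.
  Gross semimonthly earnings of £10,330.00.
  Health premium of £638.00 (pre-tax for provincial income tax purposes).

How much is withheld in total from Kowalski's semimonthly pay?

Provincial Income Tax: taxable = £10,330.00 − £638.00 − 3×£300.00 = £8,792.00
  £814.68 + 23.67% × (£8,792.00 − £6,600.00) = £814.68 + 23.67% × £2,192.00 = £1,333.53
Medical Insurance Levy: 6.2% × £10,330.00 = £640.46
Total: £1,333.53 + £640.46 = £1,973.99

£1,973.99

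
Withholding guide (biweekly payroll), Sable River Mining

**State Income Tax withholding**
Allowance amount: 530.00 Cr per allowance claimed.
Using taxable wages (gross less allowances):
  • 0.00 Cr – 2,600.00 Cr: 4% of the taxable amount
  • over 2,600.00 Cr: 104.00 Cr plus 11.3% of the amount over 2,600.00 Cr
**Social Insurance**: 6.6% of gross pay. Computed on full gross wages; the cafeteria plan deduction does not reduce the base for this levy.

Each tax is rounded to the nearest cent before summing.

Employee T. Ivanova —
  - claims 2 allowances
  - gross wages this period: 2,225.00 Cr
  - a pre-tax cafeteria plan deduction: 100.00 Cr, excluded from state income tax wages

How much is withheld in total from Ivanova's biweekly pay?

State Income Tax: taxable = 2,225.00 Cr − 100.00 Cr − 2×530.00 Cr = 1,065.00 Cr
  4% × 1,065.00 Cr = 42.60 Cr
Social Insurance: 6.6% × 2,225.00 Cr = 146.85 Cr
Total: 42.60 Cr + 146.85 Cr = 189.45 Cr

189.45 Cr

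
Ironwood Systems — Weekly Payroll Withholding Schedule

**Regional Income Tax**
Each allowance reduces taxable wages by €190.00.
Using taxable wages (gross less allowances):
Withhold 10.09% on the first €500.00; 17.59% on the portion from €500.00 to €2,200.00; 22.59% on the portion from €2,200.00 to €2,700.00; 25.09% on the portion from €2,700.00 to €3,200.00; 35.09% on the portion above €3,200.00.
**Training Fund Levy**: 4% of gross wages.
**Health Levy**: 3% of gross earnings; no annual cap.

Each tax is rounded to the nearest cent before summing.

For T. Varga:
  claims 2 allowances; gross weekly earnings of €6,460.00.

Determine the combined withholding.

€2,050.67

Regional Income Tax: taxable = €6,460.00 − 2×€190.00 = €6,080.00
  €587.88 + 35.09% × (€6,080.00 − €3,200.00) = €587.88 + 35.09% × €2,880.00 = €1,598.47
Training Fund Levy: 4% × €6,460.00 = €258.40
Health Levy: 3% × €6,460.00 = €193.80
Total: €1,598.47 + €258.40 + €193.80 = €2,050.67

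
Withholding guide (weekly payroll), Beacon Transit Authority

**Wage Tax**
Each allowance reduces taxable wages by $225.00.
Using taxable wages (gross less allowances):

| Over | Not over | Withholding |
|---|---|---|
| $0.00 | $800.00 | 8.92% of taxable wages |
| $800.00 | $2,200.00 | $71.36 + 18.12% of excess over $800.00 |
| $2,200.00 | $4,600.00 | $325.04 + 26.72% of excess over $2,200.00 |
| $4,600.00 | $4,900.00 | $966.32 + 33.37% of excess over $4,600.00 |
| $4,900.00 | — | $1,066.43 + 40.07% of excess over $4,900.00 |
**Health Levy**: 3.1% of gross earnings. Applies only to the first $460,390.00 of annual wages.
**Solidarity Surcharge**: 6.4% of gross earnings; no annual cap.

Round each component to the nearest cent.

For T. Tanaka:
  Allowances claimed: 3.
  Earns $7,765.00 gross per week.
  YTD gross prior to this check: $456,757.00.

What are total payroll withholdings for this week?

$2,553.54

Wage Tax: taxable = $7,765.00 − 3×$225.00 = $7,090.00
  $1,066.43 + 40.07% × ($7,090.00 − $4,900.00) = $1,066.43 + 40.07% × $2,190.00 = $1,943.96
Health Levy: cap $460,390.00 − YTD $456,757.00 = $3,633.00 subject; 3.1% × $3,633.00 = $112.62
Solidarity Surcharge: 6.4% × $7,765.00 = $496.96
Total: $1,943.96 + $112.62 + $496.96 = $2,553.54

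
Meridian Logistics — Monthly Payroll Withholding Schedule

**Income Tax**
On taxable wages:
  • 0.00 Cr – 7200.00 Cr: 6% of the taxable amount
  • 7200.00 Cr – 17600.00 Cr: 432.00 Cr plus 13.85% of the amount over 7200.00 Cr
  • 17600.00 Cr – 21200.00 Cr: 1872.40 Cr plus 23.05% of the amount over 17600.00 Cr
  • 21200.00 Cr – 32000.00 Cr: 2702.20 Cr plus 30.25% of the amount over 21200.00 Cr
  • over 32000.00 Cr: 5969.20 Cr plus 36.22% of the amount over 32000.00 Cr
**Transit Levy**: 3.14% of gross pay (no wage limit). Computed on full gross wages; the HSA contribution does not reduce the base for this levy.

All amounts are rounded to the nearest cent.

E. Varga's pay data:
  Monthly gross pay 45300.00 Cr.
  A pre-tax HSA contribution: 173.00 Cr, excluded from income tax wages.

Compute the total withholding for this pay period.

Income Tax: taxable = 45300.00 Cr − 173.00 Cr = 45127.00 Cr
  5969.20 Cr + 36.22% × (45127.00 Cr − 32000.00 Cr) = 5969.20 Cr + 36.22% × 13127.00 Cr = 10723.80 Cr
Transit Levy: 3.14% × 45300.00 Cr = 1422.42 Cr
Total: 10723.80 Cr + 1422.42 Cr = 12146.22 Cr

12146.22 Cr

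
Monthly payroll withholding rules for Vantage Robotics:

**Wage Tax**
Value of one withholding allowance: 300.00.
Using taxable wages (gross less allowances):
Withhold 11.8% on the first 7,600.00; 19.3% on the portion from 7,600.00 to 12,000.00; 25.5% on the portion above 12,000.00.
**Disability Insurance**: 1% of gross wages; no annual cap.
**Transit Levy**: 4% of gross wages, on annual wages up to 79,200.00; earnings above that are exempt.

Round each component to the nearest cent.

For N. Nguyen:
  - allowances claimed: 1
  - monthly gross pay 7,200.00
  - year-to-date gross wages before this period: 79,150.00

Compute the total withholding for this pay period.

Wage Tax: taxable = 7,200.00 − 1×300.00 = 6,900.00
  11.8% × 6,900.00 = 814.20
Disability Insurance: 1% × 7,200.00 = 72.00
Transit Levy: cap 79,200.00 − YTD 79,150.00 = 50.00 subject; 4% × 50.00 = 2.00
Total: 814.20 + 72.00 + 2.00 = 888.20

888.20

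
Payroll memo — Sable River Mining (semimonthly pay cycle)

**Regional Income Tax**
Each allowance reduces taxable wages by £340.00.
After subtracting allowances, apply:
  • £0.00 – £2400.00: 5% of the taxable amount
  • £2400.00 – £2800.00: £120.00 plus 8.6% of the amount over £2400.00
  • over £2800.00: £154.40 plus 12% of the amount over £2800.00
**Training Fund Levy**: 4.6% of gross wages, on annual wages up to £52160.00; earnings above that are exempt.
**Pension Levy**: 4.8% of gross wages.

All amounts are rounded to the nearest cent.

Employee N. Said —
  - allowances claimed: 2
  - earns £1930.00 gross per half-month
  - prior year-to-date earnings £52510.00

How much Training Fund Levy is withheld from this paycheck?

£0.00

Training Fund Levy: YTD £52510.00 ≥ cap £52160.00 → £0.00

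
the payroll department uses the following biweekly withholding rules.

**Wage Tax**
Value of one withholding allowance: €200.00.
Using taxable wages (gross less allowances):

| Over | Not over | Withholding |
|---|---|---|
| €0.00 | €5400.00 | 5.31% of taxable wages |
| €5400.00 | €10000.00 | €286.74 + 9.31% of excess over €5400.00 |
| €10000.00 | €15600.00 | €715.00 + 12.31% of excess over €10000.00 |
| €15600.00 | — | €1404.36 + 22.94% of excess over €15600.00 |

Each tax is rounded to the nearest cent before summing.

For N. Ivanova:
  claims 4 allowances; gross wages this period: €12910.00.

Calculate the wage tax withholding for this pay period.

€974.74

Wage Tax: taxable = €12910.00 − 4×€200.00 = €12110.00
  €715.00 + 12.31% × (€12110.00 − €10000.00) = €715.00 + 12.31% × €2110.00 = €974.74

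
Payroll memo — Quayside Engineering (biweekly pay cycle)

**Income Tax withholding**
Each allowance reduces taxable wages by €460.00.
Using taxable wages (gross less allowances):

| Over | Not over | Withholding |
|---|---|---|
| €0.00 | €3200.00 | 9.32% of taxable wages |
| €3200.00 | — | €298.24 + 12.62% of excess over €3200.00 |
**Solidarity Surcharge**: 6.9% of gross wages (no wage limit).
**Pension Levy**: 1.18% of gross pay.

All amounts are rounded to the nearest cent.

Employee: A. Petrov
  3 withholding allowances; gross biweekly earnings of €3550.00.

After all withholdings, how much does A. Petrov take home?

€3060.92

Income Tax: taxable = €3550.00 − 3×€460.00 = €2170.00
  9.32% × €2170.00 = €202.24
Solidarity Surcharge: 6.9% × €3550.00 = €244.95
Pension Levy: 1.18% × €3550.00 = €41.89
Total withheld: €202.24 + €244.95 + €41.89 = €489.08
Net pay: €3550.00 − €489.08 = €3060.92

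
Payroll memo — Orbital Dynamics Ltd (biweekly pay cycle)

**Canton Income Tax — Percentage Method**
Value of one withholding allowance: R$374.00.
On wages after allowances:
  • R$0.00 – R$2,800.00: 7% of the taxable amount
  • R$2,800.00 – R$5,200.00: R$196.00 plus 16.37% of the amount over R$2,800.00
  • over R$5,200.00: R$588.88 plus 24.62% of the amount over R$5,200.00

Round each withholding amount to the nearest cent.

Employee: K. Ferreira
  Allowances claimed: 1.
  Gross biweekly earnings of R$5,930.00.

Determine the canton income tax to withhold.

Canton Income Tax: taxable = R$5,930.00 − 1×R$374.00 = R$5,556.00
  R$588.88 + 24.62% × (R$5,556.00 − R$5,200.00) = R$588.88 + 24.62% × R$356.00 = R$676.53

R$676.53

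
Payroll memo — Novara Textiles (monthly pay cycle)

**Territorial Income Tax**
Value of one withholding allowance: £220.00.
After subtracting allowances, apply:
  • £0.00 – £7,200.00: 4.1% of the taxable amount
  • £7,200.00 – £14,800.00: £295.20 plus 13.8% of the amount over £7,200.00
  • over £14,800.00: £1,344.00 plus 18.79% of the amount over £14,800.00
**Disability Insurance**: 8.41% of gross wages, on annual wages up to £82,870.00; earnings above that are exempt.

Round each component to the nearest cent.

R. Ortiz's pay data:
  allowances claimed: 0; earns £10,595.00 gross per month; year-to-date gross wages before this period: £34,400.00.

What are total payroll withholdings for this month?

Territorial Income Tax: taxable = £10,595.00
  £295.20 + 13.8% × (£10,595.00 − £7,200.00) = £295.20 + 13.8% × £3,395.00 = £763.71
Disability Insurance: 8.41% × £10,595.00 = £891.04
Total: £763.71 + £891.04 = £1,654.75

£1,654.75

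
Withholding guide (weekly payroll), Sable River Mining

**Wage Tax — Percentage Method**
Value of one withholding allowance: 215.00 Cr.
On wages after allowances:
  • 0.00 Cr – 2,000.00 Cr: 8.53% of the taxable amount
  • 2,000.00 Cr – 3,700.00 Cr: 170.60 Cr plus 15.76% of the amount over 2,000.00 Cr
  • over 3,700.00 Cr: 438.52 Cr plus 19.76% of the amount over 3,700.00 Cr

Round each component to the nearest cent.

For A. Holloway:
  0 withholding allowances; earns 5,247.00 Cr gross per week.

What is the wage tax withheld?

744.21 Cr

Wage Tax: taxable = 5,247.00 Cr
  438.52 Cr + 19.76% × (5,247.00 Cr − 3,700.00 Cr) = 438.52 Cr + 19.76% × 1,547.00 Cr = 744.21 Cr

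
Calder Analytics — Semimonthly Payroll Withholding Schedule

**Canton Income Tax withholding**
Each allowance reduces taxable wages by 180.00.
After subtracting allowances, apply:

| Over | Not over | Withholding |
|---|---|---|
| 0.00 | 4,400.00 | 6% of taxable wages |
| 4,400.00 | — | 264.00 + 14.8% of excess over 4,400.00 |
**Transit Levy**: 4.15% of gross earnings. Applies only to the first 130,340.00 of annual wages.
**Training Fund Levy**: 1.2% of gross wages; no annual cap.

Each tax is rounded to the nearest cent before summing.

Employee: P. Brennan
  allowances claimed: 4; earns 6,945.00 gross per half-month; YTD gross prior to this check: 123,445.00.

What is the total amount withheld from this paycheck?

903.58

Canton Income Tax: taxable = 6,945.00 − 4×180.00 = 6,225.00
  264.00 + 14.8% × (6,225.00 − 4,400.00) = 264.00 + 14.8% × 1,825.00 = 534.10
Transit Levy: cap 130,340.00 − YTD 123,445.00 = 6,895.00 subject; 4.15% × 6,895.00 = 286.14
Training Fund Levy: 1.2% × 6,945.00 = 83.34
Total: 534.10 + 286.14 + 83.34 = 903.58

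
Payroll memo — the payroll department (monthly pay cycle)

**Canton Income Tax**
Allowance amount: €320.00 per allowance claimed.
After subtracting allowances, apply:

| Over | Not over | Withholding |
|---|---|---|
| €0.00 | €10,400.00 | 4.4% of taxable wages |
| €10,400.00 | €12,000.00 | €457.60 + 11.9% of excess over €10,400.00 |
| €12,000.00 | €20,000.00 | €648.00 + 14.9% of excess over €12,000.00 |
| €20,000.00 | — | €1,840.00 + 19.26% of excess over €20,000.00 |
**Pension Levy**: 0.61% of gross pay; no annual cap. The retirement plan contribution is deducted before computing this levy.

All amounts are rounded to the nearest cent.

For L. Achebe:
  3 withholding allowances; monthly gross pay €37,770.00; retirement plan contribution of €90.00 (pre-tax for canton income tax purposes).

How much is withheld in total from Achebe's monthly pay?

€5,290.12

Canton Income Tax: taxable = €37,770.00 − €90.00 − 3×€320.00 = €36,720.00
  €1,840.00 + 19.26% × (€36,720.00 − €20,000.00) = €1,840.00 + 19.26% × €16,720.00 = €5,060.27
Pension Levy: 0.61% × €37,680.00 = €229.85
Total: €5,060.27 + €229.85 = €5,290.12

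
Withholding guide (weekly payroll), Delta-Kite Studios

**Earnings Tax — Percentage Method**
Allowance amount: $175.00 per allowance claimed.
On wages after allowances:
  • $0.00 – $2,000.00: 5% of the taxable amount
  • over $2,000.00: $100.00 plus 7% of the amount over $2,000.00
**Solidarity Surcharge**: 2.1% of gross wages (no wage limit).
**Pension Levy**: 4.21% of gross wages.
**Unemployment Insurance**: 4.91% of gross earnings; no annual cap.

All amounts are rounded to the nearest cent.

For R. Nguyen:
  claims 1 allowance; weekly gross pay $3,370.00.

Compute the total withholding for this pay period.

$561.77

Earnings Tax: taxable = $3,370.00 − 1×$175.00 = $3,195.00
  $100.00 + 7% × ($3,195.00 − $2,000.00) = $100.00 + 7% × $1,195.00 = $183.65
Solidarity Surcharge: 2.1% × $3,370.00 = $70.77
Pension Levy: 4.21% × $3,370.00 = $141.88
Unemployment Insurance: 4.91% × $3,370.00 = $165.47
Total: $183.65 + $70.77 + $141.88 + $165.47 = $561.77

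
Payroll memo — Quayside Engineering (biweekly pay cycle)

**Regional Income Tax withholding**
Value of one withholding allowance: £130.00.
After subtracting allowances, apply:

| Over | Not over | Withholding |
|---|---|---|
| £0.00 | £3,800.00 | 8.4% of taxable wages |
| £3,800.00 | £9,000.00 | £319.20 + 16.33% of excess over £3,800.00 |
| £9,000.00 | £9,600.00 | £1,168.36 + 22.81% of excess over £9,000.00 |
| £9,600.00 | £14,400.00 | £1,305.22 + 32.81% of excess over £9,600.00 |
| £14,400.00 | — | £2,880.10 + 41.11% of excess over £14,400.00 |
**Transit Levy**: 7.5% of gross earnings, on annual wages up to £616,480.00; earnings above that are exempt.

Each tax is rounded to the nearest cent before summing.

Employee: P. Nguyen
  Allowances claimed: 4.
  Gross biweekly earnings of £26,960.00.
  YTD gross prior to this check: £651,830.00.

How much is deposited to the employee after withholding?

£19,130.26

Regional Income Tax: taxable = £26,960.00 − 4×£130.00 = £26,440.00
  £2,880.10 + 41.11% × (£26,440.00 − £14,400.00) = £2,880.10 + 41.11% × £12,040.00 = £7,829.74
Transit Levy: YTD £651,830.00 ≥ cap £616,480.00 → £0.00
Total withheld: £7,829.74 + £0.00 = £7,829.74
Net pay: £26,960.00 − £7,829.74 = £19,130.26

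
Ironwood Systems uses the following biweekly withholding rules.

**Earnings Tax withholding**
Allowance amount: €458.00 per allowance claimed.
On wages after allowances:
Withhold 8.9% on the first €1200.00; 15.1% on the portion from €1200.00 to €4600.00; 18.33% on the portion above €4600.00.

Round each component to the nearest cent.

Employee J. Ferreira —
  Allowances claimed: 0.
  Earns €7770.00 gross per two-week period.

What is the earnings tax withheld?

Earnings Tax: taxable = €7770.00
  €620.20 + 18.33% × (€7770.00 − €4600.00) = €620.20 + 18.33% × €3170.00 = €1201.26

€1201.26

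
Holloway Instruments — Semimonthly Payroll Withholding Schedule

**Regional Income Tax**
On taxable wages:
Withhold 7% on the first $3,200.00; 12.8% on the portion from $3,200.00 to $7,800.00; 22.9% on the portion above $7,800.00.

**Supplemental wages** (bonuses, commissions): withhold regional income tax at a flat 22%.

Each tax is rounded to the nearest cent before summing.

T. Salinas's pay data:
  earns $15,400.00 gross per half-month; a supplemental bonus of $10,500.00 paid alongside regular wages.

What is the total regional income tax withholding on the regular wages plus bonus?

$4,863.20

Regional Income Tax: taxable = $15,400.00
  $812.80 + 22.9% × ($15,400.00 − $7,800.00) = $812.80 + 22.9% × $7,600.00 = $2,553.20
Supplemental (22% flat on bonus): 22% × $10,500.00 = $2,310.00
Total regional income tax: $2,553.20 + $2,310.00 = $4,863.20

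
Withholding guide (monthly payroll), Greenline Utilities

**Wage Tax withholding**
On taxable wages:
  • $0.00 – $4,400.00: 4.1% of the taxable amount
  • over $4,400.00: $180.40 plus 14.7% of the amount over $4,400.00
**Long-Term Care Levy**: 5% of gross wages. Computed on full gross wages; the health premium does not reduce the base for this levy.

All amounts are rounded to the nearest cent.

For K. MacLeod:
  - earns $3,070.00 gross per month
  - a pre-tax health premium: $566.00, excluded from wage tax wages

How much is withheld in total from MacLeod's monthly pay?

$256.16

Wage Tax: taxable = $3,070.00 − $566.00 = $2,504.00
  4.1% × $2,504.00 = $102.66
Long-Term Care Levy: 5% × $3,070.00 = $153.50
Total: $102.66 + $153.50 = $256.16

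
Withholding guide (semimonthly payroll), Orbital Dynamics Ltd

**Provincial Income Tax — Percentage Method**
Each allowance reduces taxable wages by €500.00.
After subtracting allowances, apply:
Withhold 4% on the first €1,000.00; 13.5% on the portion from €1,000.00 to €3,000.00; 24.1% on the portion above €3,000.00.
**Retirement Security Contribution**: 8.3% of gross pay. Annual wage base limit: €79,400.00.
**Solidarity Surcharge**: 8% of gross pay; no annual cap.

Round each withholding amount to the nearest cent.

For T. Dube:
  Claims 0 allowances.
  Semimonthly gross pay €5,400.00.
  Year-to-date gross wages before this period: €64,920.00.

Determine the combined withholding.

Provincial Income Tax: taxable = €5,400.00
  €310.00 + 24.1% × (€5,400.00 − €3,000.00) = €310.00 + 24.1% × €2,400.00 = €888.40
Retirement Security Contribution: 8.3% × €5,400.00 = €448.20
Solidarity Surcharge: 8% × €5,400.00 = €432.00
Total: €888.40 + €448.20 + €432.00 = €1,768.60

€1,768.60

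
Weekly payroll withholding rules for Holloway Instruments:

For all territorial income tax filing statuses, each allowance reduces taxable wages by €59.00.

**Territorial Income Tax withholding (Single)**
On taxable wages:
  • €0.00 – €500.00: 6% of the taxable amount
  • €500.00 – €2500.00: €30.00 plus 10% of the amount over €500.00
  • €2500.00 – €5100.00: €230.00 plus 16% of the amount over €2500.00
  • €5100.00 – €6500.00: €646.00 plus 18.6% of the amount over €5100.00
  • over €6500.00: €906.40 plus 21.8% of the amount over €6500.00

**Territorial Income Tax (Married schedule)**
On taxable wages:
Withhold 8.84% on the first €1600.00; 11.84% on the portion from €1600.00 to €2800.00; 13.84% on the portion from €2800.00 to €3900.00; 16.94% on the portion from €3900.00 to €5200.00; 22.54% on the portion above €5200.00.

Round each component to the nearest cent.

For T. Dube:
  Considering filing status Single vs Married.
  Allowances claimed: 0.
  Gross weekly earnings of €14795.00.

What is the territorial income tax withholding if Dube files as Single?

Territorial Income Tax (Single): taxable = €14795.00
  €906.40 + 21.8% × (€14795.00 − €6500.00) = €906.40 + 21.8% × €8295.00 = €2714.71

€2714.71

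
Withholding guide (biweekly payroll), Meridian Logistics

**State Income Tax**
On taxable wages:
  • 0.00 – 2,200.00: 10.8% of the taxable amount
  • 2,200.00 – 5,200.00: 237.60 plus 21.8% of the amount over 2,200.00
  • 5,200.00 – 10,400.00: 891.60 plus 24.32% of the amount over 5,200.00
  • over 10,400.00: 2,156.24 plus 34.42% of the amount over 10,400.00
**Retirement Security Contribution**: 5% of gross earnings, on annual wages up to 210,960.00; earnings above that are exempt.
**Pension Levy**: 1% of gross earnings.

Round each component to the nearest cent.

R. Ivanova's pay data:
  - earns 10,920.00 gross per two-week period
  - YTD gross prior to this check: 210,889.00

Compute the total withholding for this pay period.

2,447.97

State Income Tax: taxable = 10,920.00
  2,156.24 + 34.42% × (10,920.00 − 10,400.00) = 2,156.24 + 34.42% × 520.00 = 2,335.22
Retirement Security Contribution: cap 210,960.00 − YTD 210,889.00 = 71.00 subject; 5% × 71.00 = 3.55
Pension Levy: 1% × 10,920.00 = 109.20
Total: 2,335.22 + 3.55 + 109.20 = 2,447.97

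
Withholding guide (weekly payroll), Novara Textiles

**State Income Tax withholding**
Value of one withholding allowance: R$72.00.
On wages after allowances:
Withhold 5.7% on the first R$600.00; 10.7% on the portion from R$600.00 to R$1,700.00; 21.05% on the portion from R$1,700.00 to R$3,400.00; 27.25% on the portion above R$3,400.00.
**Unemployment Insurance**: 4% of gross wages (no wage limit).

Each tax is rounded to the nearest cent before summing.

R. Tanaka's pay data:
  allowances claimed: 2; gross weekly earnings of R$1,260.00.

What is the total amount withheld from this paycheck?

State Income Tax: taxable = R$1,260.00 − 2×R$72.00 = R$1,116.00
  R$34.20 + 10.7% × (R$1,116.00 − R$600.00) = R$34.20 + 10.7% × R$516.00 = R$89.41
Unemployment Insurance: 4% × R$1,260.00 = R$50.40
Total: R$89.41 + R$50.40 = R$139.81

R$139.81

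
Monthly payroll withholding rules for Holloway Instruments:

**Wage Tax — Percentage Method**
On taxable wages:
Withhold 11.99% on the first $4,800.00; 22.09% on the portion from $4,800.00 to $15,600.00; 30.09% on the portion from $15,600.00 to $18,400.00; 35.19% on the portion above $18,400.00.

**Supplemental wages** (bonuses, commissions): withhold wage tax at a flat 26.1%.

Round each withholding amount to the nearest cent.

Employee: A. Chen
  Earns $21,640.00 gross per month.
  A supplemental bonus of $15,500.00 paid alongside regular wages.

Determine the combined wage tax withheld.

$8,989.42

Wage Tax: taxable = $21,640.00
  $3,803.76 + 35.19% × ($21,640.00 − $18,400.00) = $3,803.76 + 35.19% × $3,240.00 = $4,943.92
Supplemental (26.1% flat on bonus): 26.1% × $15,500.00 = $4,045.50
Total wage tax: $4,943.92 + $4,045.50 = $8,989.42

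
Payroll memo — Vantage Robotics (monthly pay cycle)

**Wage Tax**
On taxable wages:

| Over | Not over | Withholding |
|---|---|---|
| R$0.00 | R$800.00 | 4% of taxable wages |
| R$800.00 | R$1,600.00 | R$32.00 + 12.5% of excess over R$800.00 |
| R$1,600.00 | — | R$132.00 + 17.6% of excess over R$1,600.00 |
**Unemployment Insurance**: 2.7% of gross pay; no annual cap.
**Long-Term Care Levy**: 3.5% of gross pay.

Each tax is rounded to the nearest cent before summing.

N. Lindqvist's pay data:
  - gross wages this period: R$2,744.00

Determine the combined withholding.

R$503.47

Wage Tax: taxable = R$2,744.00
  R$132.00 + 17.6% × (R$2,744.00 − R$1,600.00) = R$132.00 + 17.6% × R$1,144.00 = R$333.34
Unemployment Insurance: 2.7% × R$2,744.00 = R$74.09
Long-Term Care Levy: 3.5% × R$2,744.00 = R$96.04
Total: R$333.34 + R$74.09 + R$96.04 = R$503.47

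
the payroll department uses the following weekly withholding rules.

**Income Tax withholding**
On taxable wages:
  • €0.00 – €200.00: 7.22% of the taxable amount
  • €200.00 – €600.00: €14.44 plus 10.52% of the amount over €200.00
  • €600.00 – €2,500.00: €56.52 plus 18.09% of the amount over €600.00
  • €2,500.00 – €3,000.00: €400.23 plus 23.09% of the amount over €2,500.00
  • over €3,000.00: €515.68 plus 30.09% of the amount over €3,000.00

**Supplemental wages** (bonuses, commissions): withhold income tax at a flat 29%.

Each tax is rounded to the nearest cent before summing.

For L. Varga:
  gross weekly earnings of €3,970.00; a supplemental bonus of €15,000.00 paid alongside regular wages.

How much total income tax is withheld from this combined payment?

€5,157.55

Income Tax: taxable = €3,970.00
  €515.68 + 30.09% × (€3,970.00 − €3,000.00) = €515.68 + 30.09% × €970.00 = €807.55
Supplemental (29% flat on bonus): 29% × €15,000.00 = €4,350.00
Total income tax: €807.55 + €4,350.00 = €5,157.55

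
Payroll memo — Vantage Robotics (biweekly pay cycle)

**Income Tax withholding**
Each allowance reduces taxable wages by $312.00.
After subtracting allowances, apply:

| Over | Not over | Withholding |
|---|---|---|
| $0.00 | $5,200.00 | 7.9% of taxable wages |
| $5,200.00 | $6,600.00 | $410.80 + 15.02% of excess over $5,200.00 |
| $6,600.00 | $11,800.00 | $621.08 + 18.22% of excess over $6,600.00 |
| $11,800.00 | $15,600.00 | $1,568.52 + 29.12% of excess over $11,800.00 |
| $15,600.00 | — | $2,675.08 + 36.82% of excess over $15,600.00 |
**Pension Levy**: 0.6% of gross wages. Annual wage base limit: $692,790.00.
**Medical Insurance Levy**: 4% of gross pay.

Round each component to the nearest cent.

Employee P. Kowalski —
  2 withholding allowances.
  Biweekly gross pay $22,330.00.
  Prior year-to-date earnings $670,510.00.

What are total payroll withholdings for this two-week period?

$5,950.19

Income Tax: taxable = $22,330.00 − 2×$312.00 = $21,706.00
  $2,675.08 + 36.82% × ($21,706.00 − $15,600.00) = $2,675.08 + 36.82% × $6,106.00 = $4,923.31
Pension Levy: cap $692,790.00 − YTD $670,510.00 = $22,280.00 subject; 0.6% × $22,280.00 = $133.68
Medical Insurance Levy: 4% × $22,330.00 = $893.20
Total: $4,923.31 + $133.68 + $893.20 = $5,950.19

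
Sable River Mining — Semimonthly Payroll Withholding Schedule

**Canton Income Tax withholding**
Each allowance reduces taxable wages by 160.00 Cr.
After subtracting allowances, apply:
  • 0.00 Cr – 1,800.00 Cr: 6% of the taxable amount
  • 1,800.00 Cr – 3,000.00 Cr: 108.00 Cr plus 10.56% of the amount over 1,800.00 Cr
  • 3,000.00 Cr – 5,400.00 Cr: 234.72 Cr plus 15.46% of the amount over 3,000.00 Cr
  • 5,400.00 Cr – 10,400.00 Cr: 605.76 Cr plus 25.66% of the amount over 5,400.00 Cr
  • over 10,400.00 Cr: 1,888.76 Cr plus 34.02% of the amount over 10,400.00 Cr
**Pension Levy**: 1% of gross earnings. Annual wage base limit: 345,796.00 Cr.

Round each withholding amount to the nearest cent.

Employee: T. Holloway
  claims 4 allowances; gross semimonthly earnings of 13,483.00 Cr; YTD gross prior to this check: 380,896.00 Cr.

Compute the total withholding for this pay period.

2,719.87 Cr

Canton Income Tax: taxable = 13,483.00 Cr − 4×160.00 Cr = 12,843.00 Cr
  1,888.76 Cr + 34.02% × (12,843.00 Cr − 10,400.00 Cr) = 1,888.76 Cr + 34.02% × 2,443.00 Cr = 2,719.87 Cr
Pension Levy: YTD 380,896.00 Cr ≥ cap 345,796.00 Cr → 0.00 Cr
Total: 2,719.87 Cr + 0.00 Cr = 2,719.87 Cr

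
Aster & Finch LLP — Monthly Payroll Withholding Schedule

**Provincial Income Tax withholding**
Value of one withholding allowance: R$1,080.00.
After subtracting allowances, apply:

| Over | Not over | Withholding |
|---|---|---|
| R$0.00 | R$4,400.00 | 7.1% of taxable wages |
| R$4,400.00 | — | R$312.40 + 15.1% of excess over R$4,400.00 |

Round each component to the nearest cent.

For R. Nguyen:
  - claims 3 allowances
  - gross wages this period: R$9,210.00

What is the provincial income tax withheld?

R$549.47

Provincial Income Tax: taxable = R$9,210.00 − 3×R$1,080.00 = R$5,970.00
  R$312.40 + 15.1% × (R$5,970.00 − R$4,400.00) = R$312.40 + 15.1% × R$1,570.00 = R$549.47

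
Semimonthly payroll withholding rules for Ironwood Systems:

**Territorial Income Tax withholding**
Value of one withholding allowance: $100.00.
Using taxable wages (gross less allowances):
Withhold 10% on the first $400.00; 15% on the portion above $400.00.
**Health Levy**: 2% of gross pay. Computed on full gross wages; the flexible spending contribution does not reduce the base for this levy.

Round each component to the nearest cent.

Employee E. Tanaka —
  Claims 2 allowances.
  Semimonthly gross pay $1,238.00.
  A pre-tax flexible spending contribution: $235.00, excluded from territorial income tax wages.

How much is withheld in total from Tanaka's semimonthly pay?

Territorial Income Tax: taxable = $1,238.00 − $235.00 − 2×$100.00 = $803.00
  $40.00 + 15% × ($803.00 − $400.00) = $40.00 + 15% × $403.00 = $100.45
Health Levy: 2% × $1,238.00 = $24.76
Total: $100.45 + $24.76 = $125.21

$125.21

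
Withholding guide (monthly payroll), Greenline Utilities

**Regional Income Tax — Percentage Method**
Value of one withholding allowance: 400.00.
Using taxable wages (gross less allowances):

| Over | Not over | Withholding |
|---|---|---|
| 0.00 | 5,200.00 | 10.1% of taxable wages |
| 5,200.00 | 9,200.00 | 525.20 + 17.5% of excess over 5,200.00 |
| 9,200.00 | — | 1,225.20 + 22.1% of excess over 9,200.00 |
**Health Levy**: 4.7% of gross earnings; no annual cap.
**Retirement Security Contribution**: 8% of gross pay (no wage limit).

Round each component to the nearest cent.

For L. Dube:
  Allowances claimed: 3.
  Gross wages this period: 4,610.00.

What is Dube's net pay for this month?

3,680.12

Regional Income Tax: taxable = 4,610.00 − 3×400.00 = 3,410.00
  10.1% × 3,410.00 = 344.41
Health Levy: 4.7% × 4,610.00 = 216.67
Retirement Security Contribution: 8% × 4,610.00 = 368.80
Total withheld: 344.41 + 216.67 + 368.80 = 929.88
Net pay: 4,610.00 − 929.88 = 3,680.12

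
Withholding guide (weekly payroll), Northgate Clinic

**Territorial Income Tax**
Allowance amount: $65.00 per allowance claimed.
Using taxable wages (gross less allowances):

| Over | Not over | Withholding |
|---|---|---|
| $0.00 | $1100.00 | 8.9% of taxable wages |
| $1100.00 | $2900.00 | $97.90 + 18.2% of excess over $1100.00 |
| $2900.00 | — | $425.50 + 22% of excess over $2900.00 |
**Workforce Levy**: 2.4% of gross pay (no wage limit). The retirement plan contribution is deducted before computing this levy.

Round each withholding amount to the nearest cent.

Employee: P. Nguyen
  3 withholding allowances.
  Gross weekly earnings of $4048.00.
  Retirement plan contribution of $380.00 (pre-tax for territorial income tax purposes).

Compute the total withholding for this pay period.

$639.59

Territorial Income Tax: taxable = $4048.00 − $380.00 − 3×$65.00 = $3473.00
  $425.50 + 22% × ($3473.00 − $2900.00) = $425.50 + 22% × $573.00 = $551.56
Workforce Levy: 2.4% × $3668.00 = $88.03
Total: $551.56 + $88.03 = $639.59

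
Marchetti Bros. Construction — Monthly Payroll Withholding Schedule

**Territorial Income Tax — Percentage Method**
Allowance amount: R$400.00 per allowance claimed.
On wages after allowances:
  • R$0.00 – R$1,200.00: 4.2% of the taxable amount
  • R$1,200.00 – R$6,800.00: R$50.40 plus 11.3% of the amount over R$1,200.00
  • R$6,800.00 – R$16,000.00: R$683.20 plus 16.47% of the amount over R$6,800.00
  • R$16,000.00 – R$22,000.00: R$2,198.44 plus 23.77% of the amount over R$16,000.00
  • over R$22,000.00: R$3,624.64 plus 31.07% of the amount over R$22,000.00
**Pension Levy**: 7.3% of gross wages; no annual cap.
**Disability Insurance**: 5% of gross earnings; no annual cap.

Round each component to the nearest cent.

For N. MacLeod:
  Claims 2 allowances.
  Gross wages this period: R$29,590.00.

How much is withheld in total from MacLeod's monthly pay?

R$9,373.86

Territorial Income Tax: taxable = R$29,590.00 − 2×R$400.00 = R$28,790.00
  R$3,624.64 + 31.07% × (R$28,790.00 − R$22,000.00) = R$3,624.64 + 31.07% × R$6,790.00 = R$5,734.29
Pension Levy: 7.3% × R$29,590.00 = R$2,160.07
Disability Insurance: 5% × R$29,590.00 = R$1,479.50
Total: R$5,734.29 + R$2,160.07 + R$1,479.50 = R$9,373.86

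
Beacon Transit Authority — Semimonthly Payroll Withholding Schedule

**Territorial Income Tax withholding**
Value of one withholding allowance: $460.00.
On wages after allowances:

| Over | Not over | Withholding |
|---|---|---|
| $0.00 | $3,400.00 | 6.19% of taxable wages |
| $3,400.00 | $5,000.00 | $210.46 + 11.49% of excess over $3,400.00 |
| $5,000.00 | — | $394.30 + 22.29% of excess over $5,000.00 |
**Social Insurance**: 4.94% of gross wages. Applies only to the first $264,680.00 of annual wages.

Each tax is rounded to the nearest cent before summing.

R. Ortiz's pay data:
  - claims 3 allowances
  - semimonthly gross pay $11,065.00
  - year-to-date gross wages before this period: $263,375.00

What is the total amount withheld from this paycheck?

Territorial Income Tax: taxable = $11,065.00 − 3×$460.00 = $9,685.00
  $394.30 + 22.29% × ($9,685.00 − $5,000.00) = $394.30 + 22.29% × $4,685.00 = $1,438.59
Social Insurance: cap $264,680.00 − YTD $263,375.00 = $1,305.00 subject; 4.94% × $1,305.00 = $64.47
Total: $1,438.59 + $64.47 = $1,503.06

$1,503.06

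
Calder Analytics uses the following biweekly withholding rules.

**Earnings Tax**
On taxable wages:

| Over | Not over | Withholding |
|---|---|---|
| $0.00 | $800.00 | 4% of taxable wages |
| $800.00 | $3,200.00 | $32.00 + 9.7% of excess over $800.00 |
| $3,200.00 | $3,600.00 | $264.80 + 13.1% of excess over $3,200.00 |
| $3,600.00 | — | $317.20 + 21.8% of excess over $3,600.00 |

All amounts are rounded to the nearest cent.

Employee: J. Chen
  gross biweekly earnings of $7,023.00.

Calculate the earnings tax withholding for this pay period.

Earnings Tax: taxable = $7,023.00
  $317.20 + 21.8% × ($7,023.00 − $3,600.00) = $317.20 + 21.8% × $3,423.00 = $1,063.41

$1,063.41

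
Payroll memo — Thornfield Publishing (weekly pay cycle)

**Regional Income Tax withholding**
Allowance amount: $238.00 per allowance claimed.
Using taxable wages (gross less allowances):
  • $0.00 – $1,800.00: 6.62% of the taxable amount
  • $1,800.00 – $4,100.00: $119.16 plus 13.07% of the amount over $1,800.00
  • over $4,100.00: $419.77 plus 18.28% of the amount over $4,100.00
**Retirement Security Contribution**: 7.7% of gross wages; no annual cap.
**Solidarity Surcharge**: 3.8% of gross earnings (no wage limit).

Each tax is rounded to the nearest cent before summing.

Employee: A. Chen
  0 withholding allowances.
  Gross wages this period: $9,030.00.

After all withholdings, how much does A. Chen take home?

Regional Income Tax: taxable = $9,030.00
  $419.77 + 18.28% × ($9,030.00 − $4,100.00) = $419.77 + 18.28% × $4,930.00 = $1,320.97
Retirement Security Contribution: 7.7% × $9,030.00 = $695.31
Solidarity Surcharge: 3.8% × $9,030.00 = $343.14
Total withheld: $1,320.97 + $695.31 + $343.14 = $2,359.42
Net pay: $9,030.00 − $2,359.42 = $6,670.58

$6,670.58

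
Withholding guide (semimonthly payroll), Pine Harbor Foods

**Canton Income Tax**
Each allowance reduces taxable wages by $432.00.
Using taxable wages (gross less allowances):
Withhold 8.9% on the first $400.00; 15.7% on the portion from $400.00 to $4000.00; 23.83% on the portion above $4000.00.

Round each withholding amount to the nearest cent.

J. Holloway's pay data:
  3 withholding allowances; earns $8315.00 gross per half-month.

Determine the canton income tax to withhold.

$1320.23

Canton Income Tax: taxable = $8315.00 − 3×$432.00 = $7019.00
  $600.80 + 23.83% × ($7019.00 − $4000.00) = $600.80 + 23.83% × $3019.00 = $1320.23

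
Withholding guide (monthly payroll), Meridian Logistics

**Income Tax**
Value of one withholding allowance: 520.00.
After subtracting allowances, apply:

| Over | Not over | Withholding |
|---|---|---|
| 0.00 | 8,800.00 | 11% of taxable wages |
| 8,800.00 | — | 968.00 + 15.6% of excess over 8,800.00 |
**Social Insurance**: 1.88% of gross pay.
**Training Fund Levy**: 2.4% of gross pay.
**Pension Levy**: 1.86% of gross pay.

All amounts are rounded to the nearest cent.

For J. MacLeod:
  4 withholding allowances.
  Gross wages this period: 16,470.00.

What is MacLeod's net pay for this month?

13,618.70

Income Tax: taxable = 16,470.00 − 4×520.00 = 14,390.00
  968.00 + 15.6% × (14,390.00 − 8,800.00) = 968.00 + 15.6% × 5,590.00 = 1,840.04
Social Insurance: 1.88% × 16,470.00 = 309.64
Training Fund Levy: 2.4% × 16,470.00 = 395.28
Pension Levy: 1.86% × 16,470.00 = 306.34
Total withheld: 1,840.04 + 309.64 + 395.28 + 306.34 = 2,851.30
Net pay: 16,470.00 − 2,851.30 = 13,618.70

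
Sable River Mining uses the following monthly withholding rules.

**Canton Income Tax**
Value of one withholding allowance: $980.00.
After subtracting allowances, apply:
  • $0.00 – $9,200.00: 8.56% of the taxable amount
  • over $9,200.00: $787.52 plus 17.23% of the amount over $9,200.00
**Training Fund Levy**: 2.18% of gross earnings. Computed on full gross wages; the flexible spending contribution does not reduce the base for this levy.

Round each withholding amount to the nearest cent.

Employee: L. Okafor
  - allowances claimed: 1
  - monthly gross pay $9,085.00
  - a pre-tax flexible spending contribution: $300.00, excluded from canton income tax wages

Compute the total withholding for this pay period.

Canton Income Tax: taxable = $9,085.00 − $300.00 − 1×$980.00 = $7,805.00
  8.56% × $7,805.00 = $668.11
Training Fund Levy: 2.18% × $9,085.00 = $198.05
Total: $668.11 + $198.05 = $866.16

$866.16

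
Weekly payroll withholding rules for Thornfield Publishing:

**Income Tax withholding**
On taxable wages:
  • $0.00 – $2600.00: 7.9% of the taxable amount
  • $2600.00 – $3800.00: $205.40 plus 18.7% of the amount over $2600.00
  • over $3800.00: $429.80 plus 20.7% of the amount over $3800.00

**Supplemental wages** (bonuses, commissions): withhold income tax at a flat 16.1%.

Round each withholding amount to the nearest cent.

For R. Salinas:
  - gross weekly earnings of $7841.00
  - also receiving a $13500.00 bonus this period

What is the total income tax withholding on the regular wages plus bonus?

Income Tax: taxable = $7841.00
  $429.80 + 20.7% × ($7841.00 − $3800.00) = $429.80 + 20.7% × $4041.00 = $1266.29
Supplemental (16.1% flat on bonus): 16.1% × $13500.00 = $2173.50
Total income tax: $1266.29 + $2173.50 = $3439.79

$3439.79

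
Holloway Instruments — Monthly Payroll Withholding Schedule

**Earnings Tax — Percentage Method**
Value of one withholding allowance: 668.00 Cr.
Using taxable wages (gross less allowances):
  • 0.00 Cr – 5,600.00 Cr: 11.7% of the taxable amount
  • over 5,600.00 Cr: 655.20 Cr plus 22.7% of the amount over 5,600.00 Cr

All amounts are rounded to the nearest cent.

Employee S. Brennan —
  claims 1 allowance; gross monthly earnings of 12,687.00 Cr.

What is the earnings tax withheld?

2,112.31 Cr

Earnings Tax: taxable = 12,687.00 Cr − 1×668.00 Cr = 12,019.00 Cr
  655.20 Cr + 22.7% × (12,019.00 Cr − 5,600.00 Cr) = 655.20 Cr + 22.7% × 6,419.00 Cr = 2,112.31 Cr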